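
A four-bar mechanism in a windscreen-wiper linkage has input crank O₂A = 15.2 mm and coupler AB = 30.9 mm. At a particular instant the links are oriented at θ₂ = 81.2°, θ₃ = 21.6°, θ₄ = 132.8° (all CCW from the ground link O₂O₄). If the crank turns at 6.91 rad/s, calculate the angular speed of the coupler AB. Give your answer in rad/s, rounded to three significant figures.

ω₂ = 6.91 rad/s
Differentiating the loop-closure r₂e^{iθ₂}+r₃e^{iθ₃}=r₁+r₄e^{iθ₄} gives r₂ω₂e^{iθ₂}+r₃ω₃e^{iθ₃}=r₄ω₄e^{iθ₄}.
Eliminating the other unknown: ω₃ = r₂ω₂ sin(θ₄−θ₂) / [r₃ sin(θ₃−θ₄)].
Numerator sine = +0.78369; denominator sine = -0.93232.
Result = 0.0152·6.91·(+0.78369) / (0.0309·(-0.93232)) = -2.8572 rad/s; magnitude 2.8572 rad/s.

2.86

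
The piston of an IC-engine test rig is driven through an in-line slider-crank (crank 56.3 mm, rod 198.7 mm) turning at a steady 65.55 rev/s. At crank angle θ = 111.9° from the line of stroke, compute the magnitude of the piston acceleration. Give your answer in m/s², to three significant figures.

ω = 2π·65.5 = 411.9 rad/s
x(θ) = r cosθ + √(L² − r² sin²θ); with ω constant, a = ω²·d²x/dθ².
d²x/dθ² = −r cosθ − r²(cos2θ)/√u − r⁴ sin²2θ/(4u^{3/2}),  u = L² − r² sin²θ = 0.036753 m².
Substituting r = 0.0563 m, L = 0.1987 m, θ = 111.9°: d²x/dθ² = +0.032762 m.
a = ω²·d²x/dθ² = (411.9)²·(+0.032762) = +5557.4 m/s²;  |a| = 5557.4 m/s².

5560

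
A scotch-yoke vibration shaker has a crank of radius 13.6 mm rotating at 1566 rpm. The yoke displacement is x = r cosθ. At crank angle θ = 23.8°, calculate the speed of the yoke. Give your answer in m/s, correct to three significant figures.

0.900

ω = 164 rad/s (from 1566 rpm).
x = r cosθ ⇒ ẋ = −rω sinθ.
|v| = rω|sinθ| = 0.0136·164·|sin 23.8°| = 0.90002 m/s.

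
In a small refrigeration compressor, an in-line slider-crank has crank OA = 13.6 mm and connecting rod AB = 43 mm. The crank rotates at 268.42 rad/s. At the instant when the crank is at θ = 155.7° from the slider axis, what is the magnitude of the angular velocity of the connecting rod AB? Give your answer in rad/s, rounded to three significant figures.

78.0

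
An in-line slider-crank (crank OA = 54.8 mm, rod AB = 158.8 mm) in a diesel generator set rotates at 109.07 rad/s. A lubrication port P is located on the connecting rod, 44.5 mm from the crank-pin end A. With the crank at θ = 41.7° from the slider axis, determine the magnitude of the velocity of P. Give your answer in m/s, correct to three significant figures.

ω = 109.1 rad/s.  Crank-pin speed |V_A| = rω = 5.977 m/s, perpendicular to OA.
Rod angle: sinφ = −(r/L) sinθ ⇒ φ = -13.271°; ω_rod = −rω cosθ/√(L²−r²sin²θ) = -28.874 rad/s.
V_P = V_A + ω_rod × AP, with AP = 0.0445 m along the rod.
Components: V_Px = −rω sinθ − a·ω_rod·sinφ = -4.2711 m/s;  V_Py = rω cosθ + a·ω_rod·cosφ = +3.2121 m/s.
|V_P| = √(V_Px² + V_Py²) = 5.3441 m/s.

5.34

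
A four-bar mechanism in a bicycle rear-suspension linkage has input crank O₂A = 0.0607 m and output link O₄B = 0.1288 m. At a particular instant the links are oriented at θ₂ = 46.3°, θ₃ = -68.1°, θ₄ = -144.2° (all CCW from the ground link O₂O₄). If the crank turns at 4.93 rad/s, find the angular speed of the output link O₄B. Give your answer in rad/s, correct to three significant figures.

2.18

ω₂ = 4.93 rad/s
Differentiating the loop-closure r₂e^{iθ₂}+r₃e^{iθ₃}=r₁+r₄e^{iθ₄} gives r₂ω₂e^{iθ₂}+r₃ω₃e^{iθ₃}=r₄ω₄e^{iθ₄}.
Eliminating the other unknown: ω₄ = r₂ω₂ sin(θ₂−θ₃) / [r₄ sin(θ₄−θ₃)].
Numerator sine = +0.91068; denominator sine = -0.97072.
Result = 0.0607·4.93·(+0.91068) / (0.1288·(-0.97072)) = -2.1797 rad/s; magnitude 2.1797 rad/s.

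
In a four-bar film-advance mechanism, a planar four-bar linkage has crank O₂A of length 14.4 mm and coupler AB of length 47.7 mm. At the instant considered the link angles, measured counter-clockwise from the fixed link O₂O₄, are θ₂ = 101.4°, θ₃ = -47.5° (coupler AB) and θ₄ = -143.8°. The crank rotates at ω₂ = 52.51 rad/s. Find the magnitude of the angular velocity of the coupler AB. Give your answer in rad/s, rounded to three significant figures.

14.5

ω₂ = 52.51 rad/s
Differentiating the loop-closure r₂e^{iθ₂}+r₃e^{iθ₃}=r₁+r₄e^{iθ₄} gives r₂ω₂e^{iθ₂}+r₃ω₃e^{iθ₃}=r₄ω₄e^{iθ₄}.
Eliminating the other unknown: ω₃ = r₂ω₂ sin(θ₄−θ₂) / [r₃ sin(θ₃−θ₄)].
Numerator sine = +0.90778; denominator sine = +0.99396.
Result = 0.0144·52.51·(+0.90778) / (0.0477·(+0.99396)) = +14.478 rad/s; magnitude 14.478 rad/s.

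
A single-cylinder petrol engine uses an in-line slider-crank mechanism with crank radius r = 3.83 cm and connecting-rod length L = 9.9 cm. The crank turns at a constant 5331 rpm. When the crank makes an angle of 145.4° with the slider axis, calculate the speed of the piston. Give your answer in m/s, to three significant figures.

8.18

ω = 2π·5331/60 = 558.3 rad/s
For an in-line slider-crank, x = r cosθ + √(L² − r² sin²θ), so v = −rω sinθ·[1 + r cosθ/√(L² − r² sin²θ)].
With r = 0.0383 m, L = 0.099 m, θ = 145.4°: √(L² − r² sin²θ) = 0.096582 m.
v = −0.0383·558.3·0.56784·[1 + 0.0383·-0.82314/0.096582] = -8.1781 m/s.
|v| = 8.1781 m/s.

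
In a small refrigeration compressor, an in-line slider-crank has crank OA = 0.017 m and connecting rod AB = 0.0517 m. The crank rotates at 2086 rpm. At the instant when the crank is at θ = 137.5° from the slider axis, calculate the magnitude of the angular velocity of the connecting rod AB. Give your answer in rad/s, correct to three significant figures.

54.3

ω = 218.4 rad/s (converted from 2086 rpm).
The rod makes angle φ with the slider axis where L sinφ = r sinθ; differentiating, L cosφ·φ̇ = r ω cosθ.
L cosφ = √(L² − r² sin²θ) = 0.050408 m.
|ω_rod| = r ω |cosθ| / √(L² − r² sin²θ) = 0.017·218.4·0.73728/0.050408 = 54.315 rad/s.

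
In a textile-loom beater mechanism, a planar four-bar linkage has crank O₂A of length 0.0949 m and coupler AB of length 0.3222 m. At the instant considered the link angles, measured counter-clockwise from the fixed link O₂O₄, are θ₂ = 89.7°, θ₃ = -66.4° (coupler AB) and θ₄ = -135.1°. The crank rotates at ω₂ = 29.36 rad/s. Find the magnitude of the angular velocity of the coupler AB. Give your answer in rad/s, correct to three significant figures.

6.54

ω₂ = 29.36 rad/s
Differentiating the loop-closure r₂e^{iθ₂}+r₃e^{iθ₃}=r₁+r₄e^{iθ₄} gives r₂ω₂e^{iθ₂}+r₃ω₃e^{iθ₃}=r₄ω₄e^{iθ₄}.
Eliminating the other unknown: ω₃ = r₂ω₂ sin(θ₄−θ₂) / [r₃ sin(θ₃−θ₄)].
Numerator sine = +0.70463; denominator sine = +0.93169.
Result = 0.0949·29.36·(+0.70463) / (0.3222·(+0.93169)) = +6.5402 rad/s; magnitude 6.5402 rad/s.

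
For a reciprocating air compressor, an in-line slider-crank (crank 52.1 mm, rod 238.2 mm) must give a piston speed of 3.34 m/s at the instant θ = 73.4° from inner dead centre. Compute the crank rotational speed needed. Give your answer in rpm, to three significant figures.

600

For an in-line slider-crank, |v_piston| = rω|sinθ|·[1 + r cosθ/√(L² − r² sin²θ)].
With r = 0.0521 m, L = 0.2382 m, θ = 73.4°: the bracketed kinematic factor |dx/dθ| = 0.053119 m.
ω = v/|dx/dθ| = 3.34/0.053119 = 62.877 rad/s.
N = 60ω/(2π) = 600.43 rpm.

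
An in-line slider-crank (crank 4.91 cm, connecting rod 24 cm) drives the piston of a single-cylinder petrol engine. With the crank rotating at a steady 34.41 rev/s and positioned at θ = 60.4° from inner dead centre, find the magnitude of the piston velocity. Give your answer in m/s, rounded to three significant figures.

ω = 2π·34.4 = 216.2 rad/s
For an in-line slider-crank, x = r cosθ + √(L² − r² sin²θ), so v = −rω sinθ·[1 + r cosθ/√(L² − r² sin²θ)].
With r = 0.0491 m, L = 0.24 m, θ = 60.4°: √(L² − r² sin²θ) = 0.23617 m.
v = −0.0491·216.2·0.86949·[1 + 0.0491·0.49394/0.23617] = -10.178 m/s.
|v| = 10.178 m/s.

10.2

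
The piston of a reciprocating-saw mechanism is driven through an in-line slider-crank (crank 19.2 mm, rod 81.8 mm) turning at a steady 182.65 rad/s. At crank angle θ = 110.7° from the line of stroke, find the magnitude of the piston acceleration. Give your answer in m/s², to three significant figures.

341

ω = 182.7 rad/s
x(θ) = r cosθ + √(L² − r² sin²θ); with ω constant, a = ω²·d²x/dθ².
d²x/dθ² = −r cosθ − r²(cos2θ)/√u − r⁴ sin²2θ/(4u^{3/2}),  u = L² − r² sin²θ = 0.00636866 m².
Substituting r = 0.0192 m, L = 0.0818 m, θ = 110.7°: d²x/dθ² = +0.010222 m.
a = ω²·d²x/dθ² = (182.7)²·(+0.010222) = +341.03 m/s²;  |a| = 341.03 m/s².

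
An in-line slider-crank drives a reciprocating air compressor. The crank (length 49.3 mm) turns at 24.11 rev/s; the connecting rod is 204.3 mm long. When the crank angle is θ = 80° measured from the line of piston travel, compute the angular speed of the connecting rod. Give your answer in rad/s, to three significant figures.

6.54

ω = 151.5 rad/s (converted from 24.11 rev/s).
The rod makes angle φ with the slider axis where L sinφ = r sinθ; differentiating, L cosφ·φ̇ = r ω cosθ.
L cosφ = √(L² − r² sin²θ) = 0.19845 m.
|ω_rod| = r ω |cosθ| / √(L² − r² sin²θ) = 0.0493·151.5·0.17365/0.19845 = 6.5351 rad/s.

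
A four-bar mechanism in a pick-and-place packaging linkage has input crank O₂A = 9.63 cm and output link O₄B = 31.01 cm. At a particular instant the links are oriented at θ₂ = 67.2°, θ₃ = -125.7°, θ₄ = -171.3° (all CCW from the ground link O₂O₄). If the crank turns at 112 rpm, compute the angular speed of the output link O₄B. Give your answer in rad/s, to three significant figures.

1.14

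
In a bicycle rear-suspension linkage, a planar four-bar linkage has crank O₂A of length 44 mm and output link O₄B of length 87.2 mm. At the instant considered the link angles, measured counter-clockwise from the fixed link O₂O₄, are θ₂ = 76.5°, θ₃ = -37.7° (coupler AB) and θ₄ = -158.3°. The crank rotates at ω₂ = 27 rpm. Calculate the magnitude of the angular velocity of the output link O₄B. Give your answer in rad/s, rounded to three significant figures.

1.51

ω₂ = 2.827 rad/s (from 27 rpm).
Differentiating the loop-closure r₂e^{iθ₂}+r₃e^{iθ₃}=r₁+r₄e^{iθ₄} gives r₂ω₂e^{iθ₂}+r₃ω₃e^{iθ₃}=r₄ω₄e^{iθ₄}.
Eliminating the other unknown: ω₄ = r₂ω₂ sin(θ₂−θ₃) / [r₄ sin(θ₄−θ₃)].
Numerator sine = +0.91212; denominator sine = -0.86074.
Result = 0.044·2.827·(+0.91212) / (0.0872·(-0.86074)) = -1.5118 rad/s; magnitude 1.5118 rad/s.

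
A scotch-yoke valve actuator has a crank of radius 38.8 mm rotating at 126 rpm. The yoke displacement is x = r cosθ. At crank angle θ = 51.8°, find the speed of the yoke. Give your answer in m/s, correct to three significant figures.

ω = 13.19 rad/s (from 126 rpm).
x = r cosθ ⇒ ẋ = −rω sinθ.
|v| = rω|sinθ| = 0.0388·13.19·|sin 51.8°| = 0.40232 m/s.

0.402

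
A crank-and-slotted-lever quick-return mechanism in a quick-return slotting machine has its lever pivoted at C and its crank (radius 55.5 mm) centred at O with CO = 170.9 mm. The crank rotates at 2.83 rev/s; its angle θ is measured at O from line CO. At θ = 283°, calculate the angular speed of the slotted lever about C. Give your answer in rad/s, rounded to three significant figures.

2.54

ω = 17.78 rad/s (from 2.83 rev/s).
Crank pin A relative to C: A = (d + r cosθ, r sinθ); lever angle φ = atan2(r sinθ, d + r cosθ).
Differentiating tanφ: φ̇ = rω(d cosθ + r)/(d² + r² + 2dr cosθ).
d² + r² + 2dr cosθ = |CA|² = 0.0365544 m²;  d cosθ + r = +0.093944 m.
|ω_lever| = |0.0555·17.78·+0.093944| / 0.0365544 = 2.5362 rad/s.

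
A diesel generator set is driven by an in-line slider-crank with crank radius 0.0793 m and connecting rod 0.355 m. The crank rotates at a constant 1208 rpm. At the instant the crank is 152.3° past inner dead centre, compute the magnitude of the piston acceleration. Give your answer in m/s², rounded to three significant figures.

959

ω = 2π·1208/60 = 126.5 rad/s
x(θ) = r cosθ + √(L² − r² sin²θ); with ω constant, a = ω²·d²x/dθ².
d²x/dθ² = −r cosθ − r²(cos2θ)/√u − r⁴ sin²2θ/(4u^{3/2}),  u = L² − r² sin²θ = 0.124666 m².
Substituting r = 0.0793 m, L = 0.355 m, θ = 152.3°: d²x/dθ² = +0.059946 m.
a = ω²·d²x/dθ² = (126.5)²·(+0.059946) = +959.29 m/s²;  |a| = 959.29 m/s².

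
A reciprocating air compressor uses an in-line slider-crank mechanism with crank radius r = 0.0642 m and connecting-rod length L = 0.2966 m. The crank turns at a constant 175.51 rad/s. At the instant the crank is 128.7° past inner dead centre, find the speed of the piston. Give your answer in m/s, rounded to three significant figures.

7.59

ω = 175.5 rad/s
For an in-line slider-crank, x = r cosθ + √(L² − r² sin²θ), so v = −rω sinθ·[1 + r cosθ/√(L² − r² sin²θ)].
With r = 0.0642 m, L = 0.2966 m, θ = 128.7°: √(L² − r² sin²θ) = 0.29234 m.
v = −0.0642·175.5·0.78043·[1 + 0.0642·-0.62524/0.29234] = -7.5862 m/s.
|v| = 7.5862 m/s.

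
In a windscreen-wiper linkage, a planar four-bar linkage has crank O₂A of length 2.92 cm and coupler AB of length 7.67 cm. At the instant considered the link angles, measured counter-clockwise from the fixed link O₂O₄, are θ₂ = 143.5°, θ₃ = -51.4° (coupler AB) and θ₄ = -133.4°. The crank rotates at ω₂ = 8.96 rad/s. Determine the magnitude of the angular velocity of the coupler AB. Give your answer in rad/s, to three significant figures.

3.42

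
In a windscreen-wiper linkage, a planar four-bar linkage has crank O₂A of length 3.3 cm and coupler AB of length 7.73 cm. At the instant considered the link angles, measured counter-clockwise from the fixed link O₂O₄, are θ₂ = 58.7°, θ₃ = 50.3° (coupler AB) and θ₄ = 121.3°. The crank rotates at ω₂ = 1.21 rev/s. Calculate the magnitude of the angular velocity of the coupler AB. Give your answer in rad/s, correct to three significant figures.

ω₂ = 7.603 rad/s (from 1.21 rev/s).
Differentiating the loop-closure r₂e^{iθ₂}+r₃e^{iθ₃}=r₁+r₄e^{iθ₄} gives r₂ω₂e^{iθ₂}+r₃ω₃e^{iθ₃}=r₄ω₄e^{iθ₄}.
Eliminating the other unknown: ω₃ = r₂ω₂ sin(θ₄−θ₂) / [r₃ sin(θ₃−θ₄)].
Numerator sine = +0.88782; denominator sine = -0.94552.
Result = 0.033·7.603·(+0.88782) / (0.0773·(-0.94552)) = -3.0476 rad/s; magnitude 3.0476 rad/s.

3.05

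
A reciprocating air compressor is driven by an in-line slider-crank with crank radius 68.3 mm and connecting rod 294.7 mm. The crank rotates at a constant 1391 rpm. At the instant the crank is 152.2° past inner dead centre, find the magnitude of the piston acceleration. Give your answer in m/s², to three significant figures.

1090

ω = 2π·1391/60 = 145.7 rad/s
x(θ) = r cosθ + √(L² − r² sin²θ); with ω constant, a = ω²·d²x/dθ².
d²x/dθ² = −r cosθ − r²(cos2θ)/√u − r⁴ sin²2θ/(4u^{3/2}),  u = L² − r² sin²θ = 0.0858334 m².
Substituting r = 0.0683 m, L = 0.2947 m, θ = 152.2°: d²x/dθ² = +0.051274 m.
a = ω²·d²x/dθ² = (145.7)²·(+0.051274) = +1087.9 m/s²;  |a| = 1087.9 m/s².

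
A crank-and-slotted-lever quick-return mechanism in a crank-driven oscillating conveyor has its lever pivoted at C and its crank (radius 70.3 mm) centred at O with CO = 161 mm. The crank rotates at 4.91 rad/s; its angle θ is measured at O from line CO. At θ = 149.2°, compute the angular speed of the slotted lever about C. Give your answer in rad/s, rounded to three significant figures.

2.06

ω = 4.91 rad/s
Crank pin A relative to C: A = (d + r cosθ, r sinθ); lever angle φ = atan2(r sinθ, d + r cosθ).
Differentiating tanφ: φ̇ = rω(d cosθ + r)/(d² + r² + 2dr cosθ).
d² + r² + 2dr cosθ = |CA|² = 0.0114192 m²;  d cosθ + r = -0.067993 m.
|ω_lever| = |0.0703·4.91·-0.067993| / 0.0114192 = 2.0552 rad/s.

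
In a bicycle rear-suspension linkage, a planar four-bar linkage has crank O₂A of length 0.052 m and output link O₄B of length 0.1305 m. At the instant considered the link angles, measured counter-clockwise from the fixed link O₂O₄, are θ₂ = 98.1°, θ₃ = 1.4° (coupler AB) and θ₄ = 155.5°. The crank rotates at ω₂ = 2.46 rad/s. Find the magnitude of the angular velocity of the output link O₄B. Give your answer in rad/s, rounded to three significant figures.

2.23

ω₂ = 2.46 rad/s
Differentiating the loop-closure r₂e^{iθ₂}+r₃e^{iθ₃}=r₁+r₄e^{iθ₄} gives r₂ω₂e^{iθ₂}+r₃ω₃e^{iθ₃}=r₄ω₄e^{iθ₄}.
Eliminating the other unknown: ω₄ = r₂ω₂ sin(θ₂−θ₃) / [r₄ sin(θ₄−θ₃)].
Numerator sine = +0.99317; denominator sine = +0.43680.
Result = 0.052·2.46·(+0.99317) / (0.1305·(+0.43680)) = +2.2288 rad/s; magnitude 2.2288 rad/s.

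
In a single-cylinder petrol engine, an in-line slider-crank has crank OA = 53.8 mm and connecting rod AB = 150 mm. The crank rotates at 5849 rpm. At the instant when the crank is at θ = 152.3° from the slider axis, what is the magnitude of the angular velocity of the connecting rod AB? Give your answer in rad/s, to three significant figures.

ω = 612.5 rad/s (converted from 5849 rpm).
The rod makes angle φ with the slider axis where L sinφ = r sinθ; differentiating, L cosφ·φ̇ = r ω cosθ.
L cosφ = √(L² − r² sin²θ) = 0.1479 m.
|ω_rod| = r ω |cosθ| / √(L² − r² sin²θ) = 0.0538·612.5·0.88539/0.1479 = 197.27 rad/s.

197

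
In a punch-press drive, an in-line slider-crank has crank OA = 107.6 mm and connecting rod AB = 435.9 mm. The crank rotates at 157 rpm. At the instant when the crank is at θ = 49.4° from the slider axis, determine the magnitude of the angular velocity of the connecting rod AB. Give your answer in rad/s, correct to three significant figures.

2.69

ω = 16.44 rad/s (converted from 157 rpm).
The rod makes angle φ with the slider axis where L sinφ = r sinθ; differentiating, L cosφ·φ̇ = r ω cosθ.
L cosφ = √(L² − r² sin²θ) = 0.42818 m.
|ω_rod| = r ω |cosθ| / √(L² − r² sin²θ) = 0.1076·16.44·0.65077/0.42818 = 2.6887 rad/s.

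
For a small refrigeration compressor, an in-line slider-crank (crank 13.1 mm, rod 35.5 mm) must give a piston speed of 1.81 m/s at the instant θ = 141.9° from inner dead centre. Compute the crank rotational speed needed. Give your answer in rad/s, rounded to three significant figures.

For an in-line slider-crank, |v_piston| = rω|sinθ|·[1 + r cosθ/√(L² − r² sin²θ)].
With r = 0.0131 m, L = 0.0355 m, θ = 141.9°: the bracketed kinematic factor |dx/dθ| = 0.0056726 m.
ω = v/|dx/dθ| = 1.81/0.0056726 = 319.08 rad/s.

319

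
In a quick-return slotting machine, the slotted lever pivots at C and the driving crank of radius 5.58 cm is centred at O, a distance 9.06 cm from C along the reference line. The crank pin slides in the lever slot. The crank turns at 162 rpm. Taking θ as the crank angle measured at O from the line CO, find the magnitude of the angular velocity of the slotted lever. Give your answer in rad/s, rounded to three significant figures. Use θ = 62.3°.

ω = 16.96 rad/s (from 162 rpm).
Crank pin A relative to C: A = (d + r cosθ, r sinθ); lever angle φ = atan2(r sinθ, d + r cosθ).
Differentiating tanφ: φ̇ = rω(d cosθ + r)/(d² + r² + 2dr cosθ).
d² + r² + 2dr cosθ = |CA|² = 0.016022 m²;  d cosθ + r = +0.097915 m.
|ω_lever| = |0.0558·16.96·+0.097915| / 0.016022 = 5.7851 rad/s.

5.79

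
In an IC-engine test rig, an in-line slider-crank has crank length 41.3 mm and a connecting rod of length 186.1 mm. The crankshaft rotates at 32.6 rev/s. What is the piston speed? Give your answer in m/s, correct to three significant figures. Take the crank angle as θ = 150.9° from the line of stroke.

3.31

ω = 2π·32.6 = 204.8 rad/s
For an in-line slider-crank, x = r cosθ + √(L² − r² sin²θ), so v = −rω sinθ·[1 + r cosθ/√(L² − r² sin²θ)].
With r = 0.0413 m, L = 0.1861 m, θ = 150.9°: √(L² − r² sin²θ) = 0.18501 m.
v = −0.0413·204.8·0.48634·[1 + 0.0413·-0.87377/0.18501] = -3.3117 m/s.
|v| = 3.3117 m/s.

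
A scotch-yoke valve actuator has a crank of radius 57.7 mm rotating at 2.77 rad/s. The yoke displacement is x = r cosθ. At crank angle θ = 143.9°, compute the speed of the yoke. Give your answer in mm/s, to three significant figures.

ω = 2.77 rad/s
x = r cosθ ⇒ ẋ = −rω sinθ.
|v| = rω|sinθ| = 0.0577·2.77·|sin 143.9°| = 0.094171 m/s = 94.171 mm/s.

94.2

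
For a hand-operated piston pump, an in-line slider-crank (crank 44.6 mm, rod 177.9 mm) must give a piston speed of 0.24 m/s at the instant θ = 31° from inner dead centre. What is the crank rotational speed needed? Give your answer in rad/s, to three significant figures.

8.59

For an in-line slider-crank, |v_piston| = rω|sinθ|·[1 + r cosθ/√(L² − r² sin²θ)].
With r = 0.0446 m, L = 0.1779 m, θ = 31°: the bracketed kinematic factor |dx/dθ| = 0.027949 m.
ω = v/|dx/dθ| = 0.24/0.027949 = 8.5872 rad/s.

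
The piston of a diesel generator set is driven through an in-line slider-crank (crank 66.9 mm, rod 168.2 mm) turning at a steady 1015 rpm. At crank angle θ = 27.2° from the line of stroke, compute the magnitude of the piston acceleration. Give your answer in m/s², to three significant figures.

ω = 2π·1015/60 = 106.3 rad/s
x(θ) = r cosθ + √(L² − r² sin²θ); with ω constant, a = ω²·d²x/dθ².
d²x/dθ² = −r cosθ − r²(cos2θ)/√u − r⁴ sin²2θ/(4u^{3/2}),  u = L² − r² sin²θ = 0.0273561 m².
Substituting r = 0.0669 m, L = 0.1682 m, θ = 27.2°: d²x/dθ² = -0.075986 m.
a = ω²·d²x/dθ² = (106.3)²·(-0.075986) = -858.46 m/s²;  |a| = 858.46 m/s².

858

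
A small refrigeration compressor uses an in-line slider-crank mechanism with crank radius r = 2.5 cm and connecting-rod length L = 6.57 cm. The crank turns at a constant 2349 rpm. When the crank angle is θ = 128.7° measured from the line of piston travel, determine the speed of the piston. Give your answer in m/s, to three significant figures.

ω = 2π·2349/60 = 246 rad/s
For an in-line slider-crank, x = r cosθ + √(L² − r² sin²θ), so v = −rω sinθ·[1 + r cosθ/√(L² − r² sin²θ)].
With r = 0.025 m, L = 0.0657 m, θ = 128.7°: √(L² − r² sin²θ) = 0.062736 m.
v = −0.025·246·0.78043·[1 + 0.025·-0.62524/0.062736] = -3.6036 m/s.
|v| = 3.6036 m/s.

3.60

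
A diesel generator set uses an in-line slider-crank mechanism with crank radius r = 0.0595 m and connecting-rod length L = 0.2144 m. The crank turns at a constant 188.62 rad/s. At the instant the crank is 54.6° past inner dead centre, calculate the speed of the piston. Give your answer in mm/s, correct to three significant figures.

ω = 188.6 rad/s
For an in-line slider-crank, x = r cosθ + √(L² − r² sin²θ), so v = −rω sinθ·[1 + r cosθ/√(L² − r² sin²θ)].
With r = 0.0595 m, L = 0.2144 m, θ = 54.6°: √(L² − r² sin²θ) = 0.20884 m.
v = −0.0595·188.6·0.81513·[1 + 0.0595·0.57928/0.20884] = -10.658 m/s.
|v| = 10.658 m/s = 10658 mm/s.

10700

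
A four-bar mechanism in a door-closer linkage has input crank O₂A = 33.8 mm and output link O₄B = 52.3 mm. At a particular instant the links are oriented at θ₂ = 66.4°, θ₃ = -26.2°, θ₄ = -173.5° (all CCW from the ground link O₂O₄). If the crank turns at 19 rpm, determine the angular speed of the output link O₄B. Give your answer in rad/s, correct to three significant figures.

2.38

ω₂ = 1.99 rad/s (from 19 rpm).
Differentiating the loop-closure r₂e^{iθ₂}+r₃e^{iθ₃}=r₁+r₄e^{iθ₄} gives r₂ω₂e^{iθ₂}+r₃ω₃e^{iθ₃}=r₄ω₄e^{iθ₄}.
Eliminating the other unknown: ω₄ = r₂ω₂ sin(θ₂−θ₃) / [r₄ sin(θ₄−θ₃)].
Numerator sine = +0.99897; denominator sine = -0.54024.
Result = 0.0338·1.99·(+0.99897) / (0.0523·(-0.54024)) = -2.3777 rad/s; magnitude 2.3777 rad/s.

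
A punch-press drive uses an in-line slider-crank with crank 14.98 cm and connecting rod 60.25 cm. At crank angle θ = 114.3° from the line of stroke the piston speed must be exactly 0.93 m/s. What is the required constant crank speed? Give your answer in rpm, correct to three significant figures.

For an in-line slider-crank, |v_piston| = rω|sinθ|·[1 + r cosθ/√(L² − r² sin²θ)].
With r = 0.1498 m, L = 0.6025 m, θ = 114.3°: the bracketed kinematic factor |dx/dθ| = 0.12219 m.
ω = v/|dx/dθ| = 0.93/0.12219 = 7.6113 rad/s.
N = 60ω/(2π) = 72.683 rpm.

72.7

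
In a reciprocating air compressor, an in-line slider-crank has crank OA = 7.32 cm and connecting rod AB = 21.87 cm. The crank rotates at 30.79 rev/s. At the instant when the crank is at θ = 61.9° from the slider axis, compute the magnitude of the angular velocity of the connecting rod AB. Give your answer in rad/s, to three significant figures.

31.9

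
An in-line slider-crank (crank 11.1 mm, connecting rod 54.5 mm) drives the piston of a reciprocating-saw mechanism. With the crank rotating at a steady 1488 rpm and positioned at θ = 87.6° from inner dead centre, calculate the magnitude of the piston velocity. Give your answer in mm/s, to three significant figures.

1740

ω = 2π·1488/60 = 155.8 rad/s
For an in-line slider-crank, x = r cosθ + √(L² − r² sin²θ), so v = −rω sinθ·[1 + r cosθ/√(L² − r² sin²θ)].
With r = 0.0111 m, L = 0.0545 m, θ = 87.6°: √(L² − r² sin²θ) = 0.05336 m.
v = −0.0111·155.8·0.99912·[1 + 0.0111·0.04188/0.05336] = -1.7432 m/s.
|v| = 1.7432 m/s = 1743.2 mm/s.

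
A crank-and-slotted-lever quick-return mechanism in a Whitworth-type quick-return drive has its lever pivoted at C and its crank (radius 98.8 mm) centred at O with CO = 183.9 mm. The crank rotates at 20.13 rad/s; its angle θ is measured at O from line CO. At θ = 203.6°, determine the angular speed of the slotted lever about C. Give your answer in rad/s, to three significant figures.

ω = 20.13 rad/s
Crank pin A relative to C: A = (d + r cosθ, r sinθ); lever angle φ = atan2(r sinθ, d + r cosθ).
Differentiating tanφ: φ̇ = rω(d cosθ + r)/(d² + r² + 2dr cosθ).
d² + r² + 2dr cosθ = |CA|² = 0.0102813 m²;  d cosθ + r = -0.069719 m.
|ω_lever| = |0.0988·20.13·-0.069719| / 0.0102813 = 13.487 rad/s.

13.5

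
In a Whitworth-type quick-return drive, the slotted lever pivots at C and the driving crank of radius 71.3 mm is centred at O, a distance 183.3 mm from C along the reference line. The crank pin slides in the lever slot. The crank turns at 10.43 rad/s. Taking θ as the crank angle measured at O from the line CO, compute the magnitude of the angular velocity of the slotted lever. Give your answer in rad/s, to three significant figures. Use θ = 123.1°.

0.877

ω = 10.43 rad/s
Crank pin A relative to C: A = (d + r cosθ, r sinθ); lever angle φ = atan2(r sinθ, d + r cosθ).
Differentiating tanφ: φ̇ = rω(d cosθ + r)/(d² + r² + 2dr cosθ).
d² + r² + 2dr cosθ = |CA|² = 0.0244083 m²;  d cosθ + r = -0.0288 m.
|ω_lever| = |0.0713·10.43·-0.0288| / 0.0244083 = 0.87748 rad/s.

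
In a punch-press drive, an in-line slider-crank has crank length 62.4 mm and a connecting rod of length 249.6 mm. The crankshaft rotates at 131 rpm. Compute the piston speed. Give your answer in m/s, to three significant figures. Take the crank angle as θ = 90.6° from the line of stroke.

ω = 2π·131/60 = 13.72 rad/s
For an in-line slider-crank, x = r cosθ + √(L² − r² sin²θ), so v = −rω sinθ·[1 + r cosθ/√(L² − r² sin²θ)].
With r = 0.0624 m, L = 0.2496 m, θ = 90.6°: √(L² − r² sin²θ) = 0.24168 m.
v = −0.0624·13.72·0.99995·[1 + 0.0624·-0.01047/0.24168] = -0.85366 m/s.
|v| = 0.85366 m/s.

0.854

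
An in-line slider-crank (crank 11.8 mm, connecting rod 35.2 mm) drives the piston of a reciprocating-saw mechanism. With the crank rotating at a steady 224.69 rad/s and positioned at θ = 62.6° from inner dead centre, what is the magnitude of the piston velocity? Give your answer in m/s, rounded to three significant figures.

2.73

ω = 224.7 rad/s
For an in-line slider-crank, x = r cosθ + √(L² − r² sin²θ), so v = −rω sinθ·[1 + r cosθ/√(L² − r² sin²θ)].
With r = 0.0118 m, L = 0.0352 m, θ = 62.6°: √(L² − r² sin²θ) = 0.033605 m.
v = −0.0118·224.7·0.88782·[1 + 0.0118·0.46020/0.033605] = -2.7343 m/s.
|v| = 2.7343 m/s.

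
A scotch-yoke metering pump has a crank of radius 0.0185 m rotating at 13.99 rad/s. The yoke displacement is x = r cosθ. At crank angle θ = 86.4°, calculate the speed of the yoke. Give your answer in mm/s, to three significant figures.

ω = 13.99 rad/s
x = r cosθ ⇒ ẋ = −rω sinθ.
|v| = rω|sinθ| = 0.0185·13.99·|sin 86.4°| = 0.2583 m/s = 258.3 mm/s.

258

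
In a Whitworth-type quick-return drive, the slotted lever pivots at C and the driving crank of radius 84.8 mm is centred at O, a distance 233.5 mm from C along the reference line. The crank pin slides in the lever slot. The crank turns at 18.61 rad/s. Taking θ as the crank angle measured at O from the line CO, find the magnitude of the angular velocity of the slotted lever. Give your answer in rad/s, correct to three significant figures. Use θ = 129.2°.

ω = 18.61 rad/s
Crank pin A relative to C: A = (d + r cosθ, r sinθ); lever angle φ = atan2(r sinθ, d + r cosθ).
Differentiating tanφ: φ̇ = rω(d cosθ + r)/(d² + r² + 2dr cosθ).
d² + r² + 2dr cosθ = |CA|² = 0.0366839 m²;  d cosθ + r = -0.062779 m.
|ω_lever| = |0.0848·18.61·-0.062779| / 0.0366839 = 2.7007 rad/s.

2.70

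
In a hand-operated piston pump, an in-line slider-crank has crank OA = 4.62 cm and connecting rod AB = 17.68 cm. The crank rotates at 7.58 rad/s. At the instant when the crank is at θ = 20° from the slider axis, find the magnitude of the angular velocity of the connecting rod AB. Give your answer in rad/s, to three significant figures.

1.87

ω = 7.58 rad/s
The rod makes angle φ with the slider axis where L sinφ = r sinθ; differentiating, L cosφ·φ̇ = r ω cosθ.
L cosφ = √(L² − r² sin²θ) = 0.17609 m.
|ω_rod| = r ω |cosθ| / √(L² − r² sin²θ) = 0.0462·7.58·0.93969/0.17609 = 1.8688 rad/s.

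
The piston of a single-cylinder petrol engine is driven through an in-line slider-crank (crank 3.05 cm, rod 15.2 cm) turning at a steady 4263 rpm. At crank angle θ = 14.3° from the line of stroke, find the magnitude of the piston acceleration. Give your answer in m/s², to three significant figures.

6970

ω = 2π·4263/60 = 446.4 rad/s
x(θ) = r cosθ + √(L² − r² sin²θ); with ω constant, a = ω²·d²x/dθ².
d²x/dθ² = −r cosθ − r²(cos2θ)/√u − r⁴ sin²2θ/(4u^{3/2}),  u = L² − r² sin²θ = 0.0230472 m².
Substituting r = 0.0305 m, L = 0.152 m, θ = 14.3°: d²x/dθ² = -0.034949 m.
a = ω²·d²x/dθ² = (446.4)²·(-0.034949) = -6965 m/s²;  |a| = 6965 m/s².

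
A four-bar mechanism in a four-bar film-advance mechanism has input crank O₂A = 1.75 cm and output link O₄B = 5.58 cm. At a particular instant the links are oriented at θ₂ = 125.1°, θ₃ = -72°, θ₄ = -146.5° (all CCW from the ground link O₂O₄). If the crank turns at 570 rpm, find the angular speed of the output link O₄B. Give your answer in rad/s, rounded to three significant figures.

ω₂ = 59.69 rad/s (from 570 rpm).
Differentiating the loop-closure r₂e^{iθ₂}+r₃e^{iθ₃}=r₁+r₄e^{iθ₄} gives r₂ω₂e^{iθ₂}+r₃ω₃e^{iθ₃}=r₄ω₄e^{iθ₄}.
Eliminating the other unknown: ω₄ = r₂ω₂ sin(θ₂−θ₃) / [r₄ sin(θ₄−θ₃)].
Numerator sine = -0.29404; denominator sine = -0.96363.
Result = 0.0175·59.69·(-0.29404) / (0.0558·(-0.96363)) = +5.7122 rad/s; magnitude 5.7122 rad/s.

5.71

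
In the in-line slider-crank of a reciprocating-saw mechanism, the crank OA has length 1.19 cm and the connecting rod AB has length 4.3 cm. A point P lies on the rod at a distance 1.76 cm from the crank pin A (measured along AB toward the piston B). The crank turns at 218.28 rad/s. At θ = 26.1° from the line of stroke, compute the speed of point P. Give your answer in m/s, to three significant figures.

ω = 218.3 rad/s.  Crank-pin speed |V_A| = rω = 2.5975 m/s, perpendicular to OA.
Rod angle: sinφ = −(r/L) sinθ ⇒ φ = -6.993°; ω_rod = −rω cosθ/√(L²−r²sin²θ) = -54.654 rad/s.
V_P = V_A + ω_rod × AP, with AP = 0.0176 m along the rod.
Components: V_Px = −rω sinθ − a·ω_rod·sinφ = -1.2599 m/s;  V_Py = rω cosθ + a·ω_rod·cosφ = +1.3779 m/s.
|V_P| = √(V_Px² + V_Py²) = 1.867 m/s.

1.87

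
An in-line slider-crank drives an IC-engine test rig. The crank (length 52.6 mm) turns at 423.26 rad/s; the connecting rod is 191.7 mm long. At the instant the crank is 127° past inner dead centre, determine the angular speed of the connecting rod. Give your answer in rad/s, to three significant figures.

71.6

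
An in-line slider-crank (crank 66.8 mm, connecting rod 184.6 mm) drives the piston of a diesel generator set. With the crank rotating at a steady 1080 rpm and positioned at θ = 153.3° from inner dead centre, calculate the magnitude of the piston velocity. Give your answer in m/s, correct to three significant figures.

2.28

ω = 2π·1080/60 = 113.1 rad/s
For an in-line slider-crank, x = r cosθ + √(L² − r² sin²θ), so v = −rω sinθ·[1 + r cosθ/√(L² − r² sin²θ)].
With r = 0.0668 m, L = 0.1846 m, θ = 153.3°: √(L² − r² sin²θ) = 0.18214 m.
v = −0.0668·113.1·0.44932·[1 + 0.0668·-0.89337/0.18214] = -2.2824 m/s.
|v| = 2.2824 m/s.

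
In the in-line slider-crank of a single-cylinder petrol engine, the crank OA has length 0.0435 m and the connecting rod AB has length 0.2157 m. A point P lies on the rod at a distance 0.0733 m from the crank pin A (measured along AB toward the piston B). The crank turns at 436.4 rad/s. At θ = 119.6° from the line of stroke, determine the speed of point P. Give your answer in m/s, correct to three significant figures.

17.1

ω = 436.4 rad/s.  Crank-pin speed |V_A| = rω = 18.983 m/s, perpendicular to OA.
Rod angle: sinφ = −(r/L) sinθ ⇒ φ = -10.099°; ω_rod = −rω cosθ/√(L²−r²sin²θ) = +44.155 rad/s.
V_P = V_A + ω_rod × AP, with AP = 0.0733 m along the rod.
Components: V_Px = −rω sinθ − a·ω_rod·sinφ = -15.938 m/s;  V_Py = rω cosθ + a·ω_rod·cosφ = -6.1903 m/s.
|V_P| = √(V_Px² + V_Py²) = 17.098 m/s.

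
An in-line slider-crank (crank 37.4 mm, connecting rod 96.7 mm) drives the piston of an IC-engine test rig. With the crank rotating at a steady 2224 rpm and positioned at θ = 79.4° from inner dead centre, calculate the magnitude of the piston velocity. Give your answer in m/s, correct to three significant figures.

ω = 2π·2224/60 = 232.9 rad/s
For an in-line slider-crank, x = r cosθ + √(L² − r² sin²θ), so v = −rω sinθ·[1 + r cosθ/√(L² − r² sin²θ)].
With r = 0.0374 m, L = 0.0967 m, θ = 79.4°: √(L² − r² sin²θ) = 0.08944 m.
v = −0.0374·232.9·0.98294·[1 + 0.0374·0.18395/0.08944] = -9.2203 m/s.
|v| = 9.2203 m/s.

9.22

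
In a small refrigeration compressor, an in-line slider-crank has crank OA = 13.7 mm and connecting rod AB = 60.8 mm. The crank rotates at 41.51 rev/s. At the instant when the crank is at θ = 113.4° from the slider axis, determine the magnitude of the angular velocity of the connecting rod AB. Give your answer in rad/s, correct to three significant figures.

23.9

ω = 260.8 rad/s (converted from 41.51 rev/s).
The rod makes angle φ with the slider axis where L sinφ = r sinθ; differentiating, L cosφ·φ̇ = r ω cosθ.
L cosφ = √(L² − r² sin²θ) = 0.059486 m.
|ω_rod| = r ω |cosθ| / √(L² − r² sin²θ) = 0.0137·260.8·0.39715/0.059486 = 23.856 rad/s.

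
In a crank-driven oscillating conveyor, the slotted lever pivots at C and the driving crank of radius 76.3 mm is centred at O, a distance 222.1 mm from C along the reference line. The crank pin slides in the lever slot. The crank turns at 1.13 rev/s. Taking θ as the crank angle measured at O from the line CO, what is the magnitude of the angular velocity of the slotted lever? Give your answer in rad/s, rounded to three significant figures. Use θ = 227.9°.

ω = 7.1 rad/s (from 1.13 rev/s).
Crank pin A relative to C: A = (d + r cosθ, r sinθ); lever angle φ = atan2(r sinθ, d + r cosθ).
Differentiating tanφ: φ̇ = rω(d cosθ + r)/(d² + r² + 2dr cosθ).
d² + r² + 2dr cosθ = |CA|² = 0.0324277 m²;  d cosθ + r = -0.072602 m.
|ω_lever| = |0.0763·7.1·-0.072602| / 0.0324277 = 1.2129 rad/s.

1.21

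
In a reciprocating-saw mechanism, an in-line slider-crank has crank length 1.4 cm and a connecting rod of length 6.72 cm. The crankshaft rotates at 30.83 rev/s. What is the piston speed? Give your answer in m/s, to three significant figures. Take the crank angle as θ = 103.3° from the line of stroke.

ω = 2π·30.8 = 193.7 rad/s
For an in-line slider-crank, x = r cosθ + √(L² − r² sin²θ), so v = −rω sinθ·[1 + r cosθ/√(L² − r² sin²θ)].
With r = 0.014 m, L = 0.0672 m, θ = 103.3°: √(L² − r² sin²θ) = 0.065804 m.
v = −0.014·193.7·0.97318·[1 + 0.014·-0.23005/0.065804] = -2.51 m/s.
|v| = 2.51 m/s.

2.51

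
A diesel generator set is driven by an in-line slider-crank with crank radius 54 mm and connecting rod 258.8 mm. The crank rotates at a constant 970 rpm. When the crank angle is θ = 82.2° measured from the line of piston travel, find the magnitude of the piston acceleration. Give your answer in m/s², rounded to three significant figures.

ω = 2π·970/60 = 101.6 rad/s
x(θ) = r cosθ + √(L² − r² sin²θ); with ω constant, a = ω²·d²x/dθ².
d²x/dθ² = −r cosθ − r²(cos2θ)/√u − r⁴ sin²2θ/(4u^{3/2}),  u = L² − r² sin²θ = 0.0641151 m².
Substituting r = 0.054 m, L = 0.2588 m, θ = 82.2°: d²x/dθ² = +0.0037538 m.
a = ω²·d²x/dθ² = (101.6)²·(+0.0037538) = +38.732 m/s²;  |a| = 38.732 m/s².

38.7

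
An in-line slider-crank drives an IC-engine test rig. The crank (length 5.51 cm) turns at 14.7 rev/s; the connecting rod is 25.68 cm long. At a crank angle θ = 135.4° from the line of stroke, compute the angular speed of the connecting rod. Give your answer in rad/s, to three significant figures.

ω = 92.36 rad/s (converted from 14.7 rev/s).
The rod makes angle φ with the slider axis where L sinφ = r sinθ; differentiating, L cosφ·φ̇ = r ω cosθ.
L cosφ = √(L² − r² sin²θ) = 0.25387 m.
|ω_rod| = r ω |cosθ| / √(L² − r² sin²θ) = 0.0551·92.36·0.71203/0.25387 = 14.274 rad/s.

14.3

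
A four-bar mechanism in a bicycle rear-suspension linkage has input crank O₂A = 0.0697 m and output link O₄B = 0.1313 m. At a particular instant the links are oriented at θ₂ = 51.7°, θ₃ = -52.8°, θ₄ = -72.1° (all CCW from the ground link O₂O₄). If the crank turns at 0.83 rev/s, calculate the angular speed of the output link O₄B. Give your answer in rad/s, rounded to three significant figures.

8.11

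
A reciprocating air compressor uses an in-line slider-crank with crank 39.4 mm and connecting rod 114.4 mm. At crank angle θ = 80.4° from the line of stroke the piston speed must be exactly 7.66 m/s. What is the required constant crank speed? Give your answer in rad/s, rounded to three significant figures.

186

For an in-line slider-crank, |v_piston| = rω|sinθ|·[1 + r cosθ/√(L² − r² sin²θ)].
With r = 0.0394 m, L = 0.1144 m, θ = 80.4°: the bracketed kinematic factor |dx/dθ| = 0.041221 m.
ω = v/|dx/dθ| = 7.66/0.041221 = 185.83 rad/s.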